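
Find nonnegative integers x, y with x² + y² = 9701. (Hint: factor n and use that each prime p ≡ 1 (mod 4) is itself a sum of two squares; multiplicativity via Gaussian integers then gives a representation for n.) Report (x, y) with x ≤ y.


Step 1: Factor n = 9701 = 89 · 109.
Step 2: Check the mod-4 condition on each prime factor: 89 ≡ 1 (mod 4), exponent 1; 109 ≡ 1 (mod 4), exponent 1.
All primes ≡ 3 (mod 4) appear to even exponent (or don't appear), so by the two-squares theorem n IS expressible as a sum of two squares.
Step 3: Build a representation. Here n = 89 · 109 is a product of primes ≡ 1 (mod 4). Each prime p ≡ 1 (mod 4) is itself a sum of two squares; find a² by testing p − a² for a perfect square:
  89: 89 − 1² = 88, 89 − 2² = 85, 89 − 3² = 80, 89 − 4² = 73, 89 − 5² = 64 = 8² ⇒ 89 = 5² + 8².
  109: 109 − 1² = 108, 109 − 2² = 105, 109 − 3² = 100 = 10² ⇒ 109 = 3² + 10².
  Combine using the Brahmagupta–Fibonacci identity (a² + b²)(c² + d²) = (ac − bd)² + (ad + bc)² = (ac + bd)² + (ad − bc)²:
  89 · 109 = 9701: from (5² + 8²)(3² + 10²), take (5·3 − 8·10, 5·10 + 8·3) = (15 − 80, 50 + 24) = (-65, 74); dropping signs (only squares matter) gives (65, 74); check 65² + 74² = 4225 + 5476 = 9701 ✓.
Step 4: Order so x ≤ y and verify: 65² + 74² = 4225 + 5476 = 9701 = n. ✓

n = 9701 = 65² + 74² (one valid representation with x ≤ y).


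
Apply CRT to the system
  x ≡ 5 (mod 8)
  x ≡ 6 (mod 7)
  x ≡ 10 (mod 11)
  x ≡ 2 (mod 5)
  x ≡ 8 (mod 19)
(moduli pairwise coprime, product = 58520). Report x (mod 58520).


Product of moduli M = 8 · 7 · 11 · 5 · 19 = 58520.
Merge one congruence at a time:
  Start: x ≡ 5 (mod 8).
  Combine with x ≡ 6 (mod 7); new modulus lcm = 56.
    Write x = 5 + 8·t and substitute into x ≡ 6 (mod 7): 8·t ≡ 6 − 5 = 1 (mod 7).
    Reduce coefficients mod 7: 1·t ≡ 1 (mod 7).
    So t ≡ 1 (mod 7).
    Then x = 5 + 8·1 = 13, valid modulo lcm(8, 7) = 56: x ≡ 13 (mod 56).
  Combine with x ≡ 10 (mod 11); new modulus lcm = 616.
    Write x = 13 + 56·t and substitute into x ≡ 10 (mod 11): 56·t ≡ 10 − 13 = -3 (mod 11).
    Reduce coefficients mod 11: 1·t ≡ 8 (mod 11).
    So t ≡ 8 (mod 11).
    Then x = 13 + 56·8 = 461, valid modulo lcm(56, 11) = 616: x ≡ 461 (mod 616).
  Combine with x ≡ 2 (mod 5); new modulus lcm = 3080.
    Write x = 461 + 616·t and substitute into x ≡ 2 (mod 5): 616·t ≡ 2 − 461 = -459 (mod 5).
    Reduce coefficients mod 5: 1·t ≡ 1 (mod 5).
    So t ≡ 1 (mod 5).
    Then x = 461 + 616·1 = 1077, valid modulo lcm(616, 5) = 3080: x ≡ 1077 (mod 3080).
  Combine with x ≡ 8 (mod 19); new modulus lcm = 58520.
    Write x = 1077 + 3080·t and substitute into x ≡ 8 (mod 19): 3080·t ≡ 8 − 1077 = -1069 (mod 19).
    Reduce coefficients mod 19: 2·t ≡ 14 (mod 19).
    The inverse of 2 mod 19 is 10 (since 2·10 = 20 = 1·19 + 1), so t ≡ 10·14 = 140 ≡ 7 (mod 19).
    Then x = 1077 + 3080·7 = 22637, valid modulo lcm(3080, 19) = 58520: x ≡ 22637 (mod 58520).
Verify against each original: 22637 mod 8 = 5, 22637 mod 7 = 6, 22637 mod 11 = 10, 22637 mod 5 = 2, 22637 mod 19 = 8.

x ≡ 22637 (mod 58520).


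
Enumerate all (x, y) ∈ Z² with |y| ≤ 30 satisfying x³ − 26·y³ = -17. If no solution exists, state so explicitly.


The equation is x³ - 26y³ = -17. For fixed y, x³ = 26·y³ − 17, so a solution requires the RHS to be a perfect cube.
Strategy: iterate y from -30 to 30, compute RHS = 26·y³ − 17, and check whether it is a (positive or negative) perfect cube.
Check small values of y:
  y = 0: RHS = -17 is not a perfect cube.
  y = 1: RHS = 9 is not a perfect cube.
  y = -1: RHS = -43 is not a perfect cube.
  y = 2: RHS = 191 is not a perfect cube.
  y = -2: RHS = -225 is not a perfect cube.
  y = 3: RHS = 685 is not a perfect cube.
  y = -3: RHS = -719 is not a perfect cube.
Continuing the search up to |y| = 30 finds no solutions either.
No (x, y) in the scanned range satisfies the equation.

No integer solutions with |y| ≤ 30.


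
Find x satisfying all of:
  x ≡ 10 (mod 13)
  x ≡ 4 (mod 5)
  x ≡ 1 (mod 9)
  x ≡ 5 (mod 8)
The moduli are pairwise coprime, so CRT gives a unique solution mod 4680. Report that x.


Product of moduli M = 13 · 5 · 9 · 8 = 4680.
Merge one congruence at a time:
  Start: x ≡ 10 (mod 13).
  Combine with x ≡ 4 (mod 5); new modulus lcm = 65.
    Write x = 10 + 13·t and substitute into x ≡ 4 (mod 5): 13·t ≡ 4 − 10 = -6 (mod 5).
    Reduce coefficients mod 5: 3·t ≡ 4 (mod 5).
    The inverse of 3 mod 5 is 2 (since 3·2 = 6 = 1·5 + 1), so t ≡ 2·4 = 8 ≡ 3 (mod 5).
    Then x = 10 + 13·3 = 49, valid modulo lcm(13, 5) = 65: x ≡ 49 (mod 65).
  Combine with x ≡ 1 (mod 9); new modulus lcm = 585.
    Write x = 49 + 65·t and substitute into x ≡ 1 (mod 9): 65·t ≡ 1 − 49 = -48 (mod 9).
    Reduce coefficients mod 9: 2·t ≡ 6 (mod 9).
    The inverse of 2 mod 9 is 5 (since 2·5 = 10 = 1·9 + 1), so t ≡ 5·6 = 30 ≡ 3 (mod 9).
    Then x = 49 + 65·3 = 244, valid modulo lcm(65, 9) = 585: x ≡ 244 (mod 585).
  Combine with x ≡ 5 (mod 8); new modulus lcm = 4680.
    Write x = 244 + 585·t and substitute into x ≡ 5 (mod 8): 585·t ≡ 5 − 244 = -239 (mod 8).
    Reduce coefficients mod 8: 1·t ≡ 1 (mod 8).
    So t ≡ 1 (mod 8).
    Then x = 244 + 585·1 = 829, valid modulo lcm(585, 8) = 4680: x ≡ 829 (mod 4680).
Verify against each original: 829 mod 13 = 10, 829 mod 5 = 4, 829 mod 9 = 1, 829 mod 8 = 5.

x ≡ 829 (mod 4680).


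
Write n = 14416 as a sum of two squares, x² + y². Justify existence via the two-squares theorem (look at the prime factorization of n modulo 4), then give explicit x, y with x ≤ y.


Step 1: Factor n = 14416 = 2^4 · 17 · 53.
Step 2: Check the mod-4 condition on each prime factor: 2 = 2 (special); 17 ≡ 1 (mod 4), exponent 1; 53 ≡ 1 (mod 4), exponent 1.
All primes ≡ 3 (mod 4) appear to even exponent (or don't appear), so by the two-squares theorem n IS expressible as a sum of two squares.
Step 3: Build a representation. Group n = k² · m with k = 4 and m = 17 · 53 = 901 (a product of primes ≡ 1 (mod 4)); a representation of m scales to one of n via (k·x)² + (k·y)² = k²(x² + y²). Each prime p ≡ 1 (mod 4) is itself a sum of two squares; find a² by testing p − a² for a perfect square:
  17: 17 − 1² = 16 = 4² ⇒ 17 = 1² + 4².
  53: 53 − 1² = 52, 53 − 2² = 49 = 7² ⇒ 53 = 2² + 7².
  Combine using the Brahmagupta–Fibonacci identity (a² + b²)(c² + d²) = (ac − bd)² + (ad + bc)² = (ac + bd)² + (ad − bc)²:
  17 · 53 = 901: from (1² + 4²)(2² + 7²), take (1·2 − 4·7, 1·7 + 4·2) = (2 − 28, 7 + 8) = (-26, 15); dropping signs (only squares matter) gives (26, 15); check 26² + 15² = 676 + 225 = 901 ✓.
  Scale by k = 4: (4·26, 4·15) = (104, 60).
Step 4: Order so x ≤ y and verify: 60² + 104² = 3600 + 10816 = 14416 = n. ✓

n = 14416 = 60² + 104² (one valid representation with x ≤ y).


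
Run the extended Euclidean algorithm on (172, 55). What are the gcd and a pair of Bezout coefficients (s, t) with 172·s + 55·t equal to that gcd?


Euclidean algorithm on (172, 55) — divide until remainder is 0:
  172 = 3 · 55 + 7
  55 = 7 · 7 + 6
  7 = 1 · 6 + 1
  6 = 6 · 1 + 0
gcd(172, 55) = 1.
Track Bezout coefficients alongside the remainders: start with r₀ = 172 = a·1 + b·0 (s = 1, t = 0) and r₁ = 55 = a·0 + b·1 (s = 0, t = 1); each new remainder r_{k+1} = r_{k-1} − q_k·r_k inherits s_{k+1} = s_{k-1} − q_k·s_k, t_{k+1} = t_{k-1} − q_k·t_k, so r_k = a·s_k + b·t_k at every step:
  q = 3: r = 7, s = 1 − 3·0 = 1, t = 0 − 3·1 = -3  (check: 172·1 + 55·(-3) = 7)
  q = 7: r = 6, s = 0 − 7·1 = -7, t = 1 − 7·(-3) = 22  (check: 172·(-7) + 55·22 = 6)
  q = 1: r = 1, s = 1 − 1·(-7) = 8, t = -3 − 1·22 = -25  (check: 172·8 + 55·(-25) = 1)
The row with r = 1 (the gcd) gives the Bezout coefficients s = 8, t = -25.
Result: 172 · (8) + 55 · (-25) = 1.

gcd(172, 55) = 1; s = 8, t = -25 (check: 172·8 + 55·(-25) = 1).


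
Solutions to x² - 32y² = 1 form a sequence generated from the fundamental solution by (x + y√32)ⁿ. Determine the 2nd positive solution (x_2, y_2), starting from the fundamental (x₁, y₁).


Step 1: Find the fundamental solution (x₁, y₁) of x² - 32y² = 1.
  Expand √32 as a continued fraction. a₀ = ⌊√32⌋ = 5; iterate m_{k+1} = d_k·a_k − m_k, d_{k+1} = (32 − m_{k+1}²)/d_k, a_{k+1} = ⌊(a₀ + m_{k+1})/d_{k+1}⌋ (starting m₀ = 0, d₀ = 1), with convergents p_k = a_k·p_{k-1} + p_{k-2}, q_k = a_k·q_{k-1} + q_{k-2} (p₋₁ = 1, q₋₁ = 0):
  k = 0: a₀ = 5; p₀/q₀ = 5/1; p₀² − 32·q₀² = 25 − 32 = -7.
  k = 1: m = 5, d = 7, a = ⌊(5 + 5)/7⌋ = 1; p/q = (1·5 + 1)/(1·1 + 0) = 6/1; p² − 32·q² = 36 − 32 = 4.
  k = 2: m = 2, d = 4, a = ⌊(5 + 2)/4⌋ = 1; p/q = (1·6 + 5)/(1·1 + 1) = 11/2; p² − 32·q² = 121 − 128 = -7.
  k = 3: m = 2, d = 7, a = ⌊(5 + 2)/7⌋ = 1; p/q = (1·11 + 6)/(1·2 + 1) = 17/3; p² − 32·q² = 289 − 288 = 1.
  The first convergent with p² − 32·q² = 1 gives the fundamental solution (x₁, y₁) = (17, 3).
Step 2: Apply the recurrence (x_{n+1}, y_{n+1}) = (x₁x_n + 32y₁y_n, x₁y_n + y₁x_n) repeatedly.
  From (x_1, y_1) = (17, 3): x_2 = 17·17 + 32·3·3 = 577; y_2 = 17·3 + 3·17 = 102.
Step 3: Verify x_2² - 32·y_2² = 332929 - 332928 = 1 (should be 1). ✓

(x_1, y_1) = (17, 3); (x_2, y_2) = (577, 102).


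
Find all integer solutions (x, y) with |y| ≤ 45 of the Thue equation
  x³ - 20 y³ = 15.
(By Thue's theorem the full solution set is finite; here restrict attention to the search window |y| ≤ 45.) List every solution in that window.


The equation is x³ - 20y³ = 15. For fixed y, x³ = 20·y³ + 15, so a solution requires the RHS to be a perfect cube.
Strategy: iterate y from -45 to 45, compute RHS = 20·y³ + 15, and check whether it is a (positive or negative) perfect cube.
Check small values of y:
  y = 0: RHS = 15 is not a perfect cube.
  y = 1: RHS = 35 is not a perfect cube.
  y = -1: RHS = -5 is not a perfect cube.
  y = 2: RHS = 175 is not a perfect cube.
  y = -2: RHS = -145 is not a perfect cube.
  y = 3: RHS = 555 is not a perfect cube.
  y = -3: RHS = -525 is not a perfect cube.
Continuing the search up to |y| = 45 finds no solutions either.
No (x, y) in the scanned range satisfies the equation.

No integer solutions with |y| ≤ 45.


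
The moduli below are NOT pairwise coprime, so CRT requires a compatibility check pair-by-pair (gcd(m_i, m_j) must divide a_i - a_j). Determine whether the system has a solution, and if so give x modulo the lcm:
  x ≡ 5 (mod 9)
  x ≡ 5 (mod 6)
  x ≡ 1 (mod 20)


Moduli 9, 6, 20 are not pairwise coprime, so CRT works modulo lcm(m_i) when all pairwise compatibility conditions hold.
Pairwise compatibility: gcd(m_i, m_j) must divide a_i - a_j for every pair.
Merge one congruence at a time:
  Start: x ≡ 5 (mod 9).
  Combine with x ≡ 5 (mod 6): gcd(9, 6) = 3; 5 - 5 = 0, which IS divisible by 3, so compatible.
    Write x = 5 + 9·t and substitute into x ≡ 5 (mod 6): 9·t ≡ 5 − 5 = 0 (mod 6).
    Divide the congruence (and modulus) by g = 3: 3·t ≡ 0 (mod 2).
    Reduce coefficients mod 2: 1·t ≡ 0 (mod 2).
    So t ≡ 0 (mod 2).
    Then x = 5 + 9·0 = 5, valid modulo lcm(9, 6) = 18: x ≡ 5 (mod 18).
  Combine with x ≡ 1 (mod 20): gcd(18, 20) = 2; 1 - 5 = -4, which IS divisible by 2, so compatible.
    Write x = 5 + 18·t and substitute into x ≡ 1 (mod 20): 18·t ≡ 1 − 5 = -4 (mod 20).
    Divide the congruence (and modulus) by g = 2: 9·t ≡ -2 (mod 10).
    Reduce coefficients mod 10: 9·t ≡ 8 (mod 10).
    The inverse of 9 mod 10 is 9 (since 9·9 = 81 = 8·10 + 1), so t ≡ 9·8 = 72 ≡ 2 (mod 10).
    Then x = 5 + 18·2 = 41, valid modulo lcm(18, 20) = 180: x ≡ 41 (mod 180).
Verify: 41 mod 9 = 5, 41 mod 6 = 5, 41 mod 20 = 1.

x ≡ 41 (mod 180).


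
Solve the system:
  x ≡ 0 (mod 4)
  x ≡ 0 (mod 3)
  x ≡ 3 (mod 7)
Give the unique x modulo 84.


Moduli 4, 3, 7 are pairwise coprime; by CRT there is a unique solution modulo M = 4 · 3 · 7 = 84.
Solve pairwise, accumulating the modulus:
  Start with x ≡ 0 (mod 4).
  Combine with x ≡ 0 (mod 3): since gcd(4, 3) = 1, we get a unique residue mod 12.
    Write x = 0 + 4·t and substitute into x ≡ 0 (mod 3): 4·t ≡ 0 − 0 = 0 (mod 3).
    Reduce coefficients mod 3: 1·t ≡ 0 (mod 3).
    So t ≡ 0 (mod 3).
    Then x = 0 + 4·0 = 0, valid modulo lcm(4, 3) = 12: x ≡ 0 (mod 12).
  Combine with x ≡ 3 (mod 7): since gcd(12, 7) = 1, we get a unique residue mod 84.
    Write x = 0 + 12·t and substitute into x ≡ 3 (mod 7): 12·t ≡ 3 − 0 = 3 (mod 7).
    Reduce coefficients mod 7: 5·t ≡ 3 (mod 7).
    The inverse of 5 mod 7 is 3 (since 5·3 = 15 = 2·7 + 1), so t ≡ 3·3 = 9 ≡ 2 (mod 7).
    Then x = 0 + 12·2 = 24, valid modulo lcm(12, 7) = 84: x ≡ 24 (mod 84).
Verify: 24 mod 4 = 0 ✓, 24 mod 3 = 0 ✓, 24 mod 7 = 3 ✓.

x ≡ 24 (mod 84).


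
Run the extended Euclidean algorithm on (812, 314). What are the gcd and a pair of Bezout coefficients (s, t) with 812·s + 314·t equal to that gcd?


Euclidean algorithm on (812, 314) — divide until remainder is 0:
  812 = 2 · 314 + 184
  314 = 1 · 184 + 130
  184 = 1 · 130 + 54
  130 = 2 · 54 + 22
  54 = 2 · 22 + 10
  22 = 2 · 10 + 2
  10 = 5 · 2 + 0
gcd(812, 314) = 2.
Track Bezout coefficients alongside the remainders: start with r₀ = 812 = a·1 + b·0 (s = 1, t = 0) and r₁ = 314 = a·0 + b·1 (s = 0, t = 1); each new remainder r_{k+1} = r_{k-1} − q_k·r_k inherits s_{k+1} = s_{k-1} − q_k·s_k, t_{k+1} = t_{k-1} − q_k·t_k, so r_k = a·s_k + b·t_k at every step:
  q = 2: r = 184, s = 1 − 2·0 = 1, t = 0 − 2·1 = -2  (check: 812·1 + 314·(-2) = 184)
  q = 1: r = 130, s = 0 − 1·1 = -1, t = 1 − 1·(-2) = 3  (check: 812·(-1) + 314·3 = 130)
  q = 1: r = 54, s = 1 − 1·(-1) = 2, t = -2 − 1·3 = -5  (check: 812·2 + 314·(-5) = 54)
  q = 2: r = 22, s = -1 − 2·2 = -5, t = 3 − 2·(-5) = 13  (check: 812·(-5) + 314·13 = 22)
  q = 2: r = 10, s = 2 − 2·(-5) = 12, t = -5 − 2·13 = -31  (check: 812·12 + 314·(-31) = 10)
  q = 2: r = 2, s = -5 − 2·12 = -29, t = 13 − 2·(-31) = 75  (check: 812·(-29) + 314·75 = 2)
The row with r = 2 (the gcd) gives the Bezout coefficients s = -29, t = 75.
Result: 812 · (-29) + 314 · (75) = 2.

gcd(812, 314) = 2; s = -29, t = 75 (check: 812·(-29) + 314·75 = 2).


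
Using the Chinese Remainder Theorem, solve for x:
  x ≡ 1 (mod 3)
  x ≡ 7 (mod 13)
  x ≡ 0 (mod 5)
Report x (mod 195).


Moduli 3, 13, 5 are pairwise coprime; by CRT there is a unique solution modulo M = 3 · 13 · 5 = 195.
Solve pairwise, accumulating the modulus:
  Start with x ≡ 1 (mod 3).
  Combine with x ≡ 7 (mod 13): since gcd(3, 13) = 1, we get a unique residue mod 39.
    Write x = 1 + 3·t and substitute into x ≡ 7 (mod 13): 3·t ≡ 7 − 1 = 6 (mod 13).
    The inverse of 3 mod 13 is 9 (since 3·9 = 27 = 2·13 + 1), so t ≡ 9·6 = 54 ≡ 2 (mod 13).
    Then x = 1 + 3·2 = 7, valid modulo lcm(3, 13) = 39: x ≡ 7 (mod 39).
  Combine with x ≡ 0 (mod 5): since gcd(39, 5) = 1, we get a unique residue mod 195.
    Write x = 7 + 39·t and substitute into x ≡ 0 (mod 5): 39·t ≡ 0 − 7 = -7 (mod 5).
    Reduce coefficients mod 5: 4·t ≡ 3 (mod 5).
    The inverse of 4 mod 5 is 4 (since 4·4 = 16 = 3·5 + 1), so t ≡ 4·3 = 12 ≡ 2 (mod 5).
    Then x = 7 + 39·2 = 85, valid modulo lcm(39, 5) = 195: x ≡ 85 (mod 195).
Verify: 85 mod 3 = 1 ✓, 85 mod 13 = 7 ✓, 85 mod 5 = 0 ✓.

x ≡ 85 (mod 195).


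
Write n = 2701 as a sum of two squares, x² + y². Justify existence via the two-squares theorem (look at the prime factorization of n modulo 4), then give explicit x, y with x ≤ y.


Step 1: Factor n = 2701 = 37 · 73.
Step 2: Check the mod-4 condition on each prime factor: 37 ≡ 1 (mod 4), exponent 1; 73 ≡ 1 (mod 4), exponent 1.
All primes ≡ 3 (mod 4) appear to even exponent (or don't appear), so by the two-squares theorem n IS expressible as a sum of two squares.
Step 3: Build a representation. Here n = 37 · 73 is a product of primes ≡ 1 (mod 4). Each prime p ≡ 1 (mod 4) is itself a sum of two squares; find a² by testing p − a² for a perfect square:
  37: 37 − 1² = 36 = 6² ⇒ 37 = 1² + 6².
  73: 73 − 1² = 72, 73 − 2² = 69, 73 − 3² = 64 = 8² ⇒ 73 = 3² + 8².
  Combine using the Brahmagupta–Fibonacci identity (a² + b²)(c² + d²) = (ac − bd)² + (ad + bc)² = (ac + bd)² + (ad − bc)²:
  37 · 73 = 2701: from (1² + 6²)(3² + 8²), take (1·3 − 6·8, 1·8 + 6·3) = (3 − 48, 8 + 18) = (-45, 26); dropping signs (only squares matter) gives (45, 26); check 45² + 26² = 2025 + 676 = 2701 ✓.
Step 4: Order so x ≤ y and verify: 26² + 45² = 676 + 2025 = 2701 = n. ✓

n = 2701 = 26² + 45² (one valid representation with x ≤ y).


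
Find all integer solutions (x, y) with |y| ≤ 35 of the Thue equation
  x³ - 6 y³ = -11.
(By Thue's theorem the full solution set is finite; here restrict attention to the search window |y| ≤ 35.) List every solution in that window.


The equation is x³ - 6y³ = -11. For fixed y, x³ = 6·y³ − 11, so a solution requires the RHS to be a perfect cube.
Strategy: iterate y from -35 to 35, compute RHS = 6·y³ − 11, and check whether it is a (positive or negative) perfect cube.
Check small values of y:
  y = 0: RHS = -11 is not a perfect cube.
  y = 1: RHS = -5 is not a perfect cube.
  y = -1: RHS = -17 is not a perfect cube.
  y = 2: RHS = 37 is not a perfect cube.
  y = -2: RHS = -59 is not a perfect cube.
  y = 3: RHS = 151 is not a perfect cube.
  y = -3: RHS = -173 is not a perfect cube.
Continuing the search up to |y| = 35 finds no solutions either.
No (x, y) in the scanned range satisfies the equation.

No integer solutions with |y| ≤ 35.


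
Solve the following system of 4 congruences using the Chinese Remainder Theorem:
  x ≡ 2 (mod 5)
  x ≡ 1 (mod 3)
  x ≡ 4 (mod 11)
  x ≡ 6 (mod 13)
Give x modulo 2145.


Product of moduli M = 5 · 3 · 11 · 13 = 2145.
Merge one congruence at a time:
  Start: x ≡ 2 (mod 5).
  Combine with x ≡ 1 (mod 3); new modulus lcm = 15.
    Write x = 2 + 5·t and substitute into x ≡ 1 (mod 3): 5·t ≡ 1 − 2 = -1 (mod 3).
    Reduce coefficients mod 3: 2·t ≡ 2 (mod 3).
    The inverse of 2 mod 3 is 2 (since 2·2 = 4 = 1·3 + 1), so t ≡ 2·2 = 4 ≡ 1 (mod 3).
    Then x = 2 + 5·1 = 7, valid modulo lcm(5, 3) = 15: x ≡ 7 (mod 15).
  Combine with x ≡ 4 (mod 11); new modulus lcm = 165.
    Write x = 7 + 15·t and substitute into x ≡ 4 (mod 11): 15·t ≡ 4 − 7 = -3 (mod 11).
    Reduce coefficients mod 11: 4·t ≡ 8 (mod 11).
    The inverse of 4 mod 11 is 3 (since 4·3 = 12 = 1·11 + 1), so t ≡ 3·8 = 24 ≡ 2 (mod 11).
    Then x = 7 + 15·2 = 37, valid modulo lcm(15, 11) = 165: x ≡ 37 (mod 165).
  Combine with x ≡ 6 (mod 13); new modulus lcm = 2145.
    Write x = 37 + 165·t and substitute into x ≡ 6 (mod 13): 165·t ≡ 6 − 37 = -31 (mod 13).
    Reduce coefficients mod 13: 9·t ≡ 8 (mod 13).
    The inverse of 9 mod 13 is 3 (since 9·3 = 27 = 2·13 + 1), so t ≡ 3·8 = 24 ≡ 11 (mod 13).
    Then x = 37 + 165·11 = 1852, valid modulo lcm(165, 13) = 2145: x ≡ 1852 (mod 2145).
Verify against each original: 1852 mod 5 = 2, 1852 mod 3 = 1, 1852 mod 11 = 4, 1852 mod 13 = 6.

x ≡ 1852 (mod 2145).


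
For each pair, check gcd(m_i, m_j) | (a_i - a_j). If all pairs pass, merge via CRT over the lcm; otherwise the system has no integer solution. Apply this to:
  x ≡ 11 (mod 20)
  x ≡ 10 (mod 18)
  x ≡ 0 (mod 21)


Moduli 20, 18, 21 are not pairwise coprime, so CRT works modulo lcm(m_i) when all pairwise compatibility conditions hold.
Pairwise compatibility: gcd(m_i, m_j) must divide a_i - a_j for every pair.
Merge one congruence at a time:
  Start: x ≡ 11 (mod 20).
  Combine with x ≡ 10 (mod 18): gcd(20, 18) = 2, and 10 - 11 = -1 is NOT divisible by 2.
    ⇒ system is inconsistent (no integer solution).

No solution (the system is inconsistent).


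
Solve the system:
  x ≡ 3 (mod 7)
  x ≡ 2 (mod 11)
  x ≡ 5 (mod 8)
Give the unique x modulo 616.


Moduli 7, 11, 8 are pairwise coprime; by CRT there is a unique solution modulo M = 7 · 11 · 8 = 616.
Solve pairwise, accumulating the modulus:
  Start with x ≡ 3 (mod 7).
  Combine with x ≡ 2 (mod 11): since gcd(7, 11) = 1, we get a unique residue mod 77.
    Write x = 3 + 7·t and substitute into x ≡ 2 (mod 11): 7·t ≡ 2 − 3 = -1 (mod 11).
    Reduce coefficients mod 11: 7·t ≡ 10 (mod 11).
    The inverse of 7 mod 11 is 8 (since 7·8 = 56 = 5·11 + 1), so t ≡ 8·10 = 80 ≡ 3 (mod 11).
    Then x = 3 + 7·3 = 24, valid modulo lcm(7, 11) = 77: x ≡ 24 (mod 77).
  Combine with x ≡ 5 (mod 8): since gcd(77, 8) = 1, we get a unique residue mod 616.
    Write x = 24 + 77·t and substitute into x ≡ 5 (mod 8): 77·t ≡ 5 − 24 = -19 (mod 8).
    Reduce coefficients mod 8: 5·t ≡ 5 (mod 8).
    The inverse of 5 mod 8 is 5 (since 5·5 = 25 = 3·8 + 1), so t ≡ 5·5 = 25 ≡ 1 (mod 8).
    Then x = 24 + 77·1 = 101, valid modulo lcm(77, 8) = 616: x ≡ 101 (mod 616).
Verify: 101 mod 7 = 3 ✓, 101 mod 11 = 2 ✓, 101 mod 8 = 5 ✓.

x ≡ 101 (mod 616).


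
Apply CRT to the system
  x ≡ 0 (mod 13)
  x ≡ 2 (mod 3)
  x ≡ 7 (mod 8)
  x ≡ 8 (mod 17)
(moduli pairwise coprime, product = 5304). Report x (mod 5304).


Product of moduli M = 13 · 3 · 8 · 17 = 5304.
Merge one congruence at a time:
  Start: x ≡ 0 (mod 13).
  Combine with x ≡ 2 (mod 3); new modulus lcm = 39.
    Write x = 0 + 13·t and substitute into x ≡ 2 (mod 3): 13·t ≡ 2 − 0 = 2 (mod 3).
    Reduce coefficients mod 3: 1·t ≡ 2 (mod 3).
    So t ≡ 2 (mod 3).
    Then x = 0 + 13·2 = 26, valid modulo lcm(13, 3) = 39: x ≡ 26 (mod 39).
  Combine with x ≡ 7 (mod 8); new modulus lcm = 312.
    Write x = 26 + 39·t and substitute into x ≡ 7 (mod 8): 39·t ≡ 7 − 26 = -19 (mod 8).
    Reduce coefficients mod 8: 7·t ≡ 5 (mod 8).
    The inverse of 7 mod 8 is 7 (since 7·7 = 49 = 6·8 + 1), so t ≡ 7·5 = 35 ≡ 3 (mod 8).
    Then x = 26 + 39·3 = 143, valid modulo lcm(39, 8) = 312: x ≡ 143 (mod 312).
  Combine with x ≡ 8 (mod 17); new modulus lcm = 5304.
    Write x = 143 + 312·t and substitute into x ≡ 8 (mod 17): 312·t ≡ 8 − 143 = -135 (mod 17).
    Reduce coefficients mod 17: 6·t ≡ 1 (mod 17).
    The inverse of 6 mod 17 is 3 (since 6·3 = 18 = 1·17 + 1), so t ≡ 3·1 = 3 ≡ 3 (mod 17).
    Then x = 143 + 312·3 = 1079, valid modulo lcm(312, 17) = 5304: x ≡ 1079 (mod 5304).
Verify against each original: 1079 mod 13 = 0, 1079 mod 3 = 2, 1079 mod 8 = 7, 1079 mod 17 = 8.

x ≡ 1079 (mod 5304).


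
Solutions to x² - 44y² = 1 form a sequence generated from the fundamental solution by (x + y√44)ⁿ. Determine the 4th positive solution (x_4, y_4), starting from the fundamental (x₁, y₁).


Step 1: Find the fundamental solution (x₁, y₁) of x² - 44y² = 1.
  Expand √44 as a continued fraction. a₀ = ⌊√44⌋ = 6; iterate m_{k+1} = d_k·a_k − m_k, d_{k+1} = (44 − m_{k+1}²)/d_k, a_{k+1} = ⌊(a₀ + m_{k+1})/d_{k+1}⌋ (starting m₀ = 0, d₀ = 1), with convergents p_k = a_k·p_{k-1} + p_{k-2}, q_k = a_k·q_{k-1} + q_{k-2} (p₋₁ = 1, q₋₁ = 0):
  k = 0: a₀ = 6; p₀/q₀ = 6/1; p₀² − 44·q₀² = 36 − 44 = -8.
  k = 1: m = 6, d = 8, a = ⌊(6 + 6)/8⌋ = 1; p/q = (1·6 + 1)/(1·1 + 0) = 7/1; p² − 44·q² = 49 − 44 = 5.
  k = 2: m = 2, d = 5, a = ⌊(6 + 2)/5⌋ = 1; p/q = (1·7 + 6)/(1·1 + 1) = 13/2; p² − 44·q² = 169 − 176 = -7.
  k = 3: m = 3, d = 7, a = ⌊(6 + 3)/7⌋ = 1; p/q = (1·13 + 7)/(1·2 + 1) = 20/3; p² − 44·q² = 400 − 396 = 4.
  k = 4: m = 4, d = 4, a = ⌊(6 + 4)/4⌋ = 2; p/q = (2·20 + 13)/(2·3 + 2) = 53/8; p² − 44·q² = 2809 − 2816 = -7.
  k = 5: m = 4, d = 7, a = ⌊(6 + 4)/7⌋ = 1; p/q = (1·53 + 20)/(1·8 + 3) = 73/11; p² − 44·q² = 5329 − 5324 = 5.
  k = 6: m = 3, d = 5, a = ⌊(6 + 3)/5⌋ = 1; p/q = (1·73 + 53)/(1·11 + 8) = 126/19; p² − 44·q² = 15876 − 15884 = -8.
  k = 7: m = 2, d = 8, a = ⌊(6 + 2)/8⌋ = 1; p/q = (1·126 + 73)/(1·19 + 11) = 199/30; p² − 44·q² = 39601 − 39600 = 1.
  The first convergent with p² − 44·q² = 1 gives the fundamental solution (x₁, y₁) = (199, 30).
Step 2: Apply the recurrence (x_{n+1}, y_{n+1}) = (x₁x_n + 44y₁y_n, x₁y_n + y₁x_n) repeatedly.
  From (x_1, y_1) = (199, 30): x_2 = 199·199 + 44·30·30 = 79201; y_2 = 199·30 + 30·199 = 11940.
  From (x_2, y_2) = (79201, 11940): x_3 = 199·79201 + 44·30·11940 = 31521799; y_3 = 199·11940 + 30·79201 = 4752090.
  From (x_3, y_3) = (31521799, 4752090): x_4 = 199·31521799 + 44·30·4752090 = 12545596801; y_4 = 199·4752090 + 30·31521799 = 1891319880.
Step 3: Verify x_4² - 44·y_4² = 157391999093261433601 - 157391999093261433600 = 1 (should be 1). ✓

(x_1, y_1) = (199, 30); (x_4, y_4) = (12545596801, 1891319880).


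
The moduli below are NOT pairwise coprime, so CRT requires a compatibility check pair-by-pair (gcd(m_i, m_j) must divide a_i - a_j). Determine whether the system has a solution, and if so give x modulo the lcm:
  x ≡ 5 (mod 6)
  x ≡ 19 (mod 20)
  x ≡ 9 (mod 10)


Moduli 6, 20, 10 are not pairwise coprime, so CRT works modulo lcm(m_i) when all pairwise compatibility conditions hold.
Pairwise compatibility: gcd(m_i, m_j) must divide a_i - a_j for every pair.
Merge one congruence at a time:
  Start: x ≡ 5 (mod 6).
  Combine with x ≡ 19 (mod 20): gcd(6, 20) = 2; 19 - 5 = 14, which IS divisible by 2, so compatible.
    Write x = 5 + 6·t and substitute into x ≡ 19 (mod 20): 6·t ≡ 19 − 5 = 14 (mod 20).
    Divide the congruence (and modulus) by g = 2: 3·t ≡ 7 (mod 10).
    The inverse of 3 mod 10 is 7 (since 3·7 = 21 = 2·10 + 1), so t ≡ 7·7 = 49 ≡ 9 (mod 10).
    Then x = 5 + 6·9 = 59, valid modulo lcm(6, 20) = 60: x ≡ 59 (mod 60).
  Combine with x ≡ 9 (mod 10): gcd(60, 10) = 10; 9 - 59 = -50, which IS divisible by 10, so compatible.
    Write x = 59 + 60·t and substitute into x ≡ 9 (mod 10): 60·t ≡ 9 − 59 = -50 (mod 10).
    Divide the congruence (and modulus) by g = 10: 6·t ≡ -5 (mod 1).
    Modulo 1 every t works; take t = 0.
    Then x = 59 + 60·0 = 59, valid modulo lcm(60, 10) = 60: x ≡ 59 (mod 60).
Verify: 59 mod 6 = 5, 59 mod 20 = 19, 59 mod 10 = 9.

x ≡ 59 (mod 60).


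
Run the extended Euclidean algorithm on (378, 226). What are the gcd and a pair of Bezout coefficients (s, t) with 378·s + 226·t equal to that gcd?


Euclidean algorithm on (378, 226) — divide until remainder is 0:
  378 = 1 · 226 + 152
  226 = 1 · 152 + 74
  152 = 2 · 74 + 4
  74 = 18 · 4 + 2
  4 = 2 · 2 + 0
gcd(378, 226) = 2.
Track Bezout coefficients alongside the remainders: start with r₀ = 378 = a·1 + b·0 (s = 1, t = 0) and r₁ = 226 = a·0 + b·1 (s = 0, t = 1); each new remainder r_{k+1} = r_{k-1} − q_k·r_k inherits s_{k+1} = s_{k-1} − q_k·s_k, t_{k+1} = t_{k-1} − q_k·t_k, so r_k = a·s_k + b·t_k at every step:
  q = 1: r = 152, s = 1 − 1·0 = 1, t = 0 − 1·1 = -1  (check: 378·1 + 226·(-1) = 152)
  q = 1: r = 74, s = 0 − 1·1 = -1, t = 1 − 1·(-1) = 2  (check: 378·(-1) + 226·2 = 74)
  q = 2: r = 4, s = 1 − 2·(-1) = 3, t = -1 − 2·2 = -5  (check: 378·3 + 226·(-5) = 4)
  q = 18: r = 2, s = -1 − 18·3 = -55, t = 2 − 18·(-5) = 92  (check: 378·(-55) + 226·92 = 2)
The row with r = 2 (the gcd) gives the Bezout coefficients s = -55, t = 92.
Result: 378 · (-55) + 226 · (92) = 2.

gcd(378, 226) = 2; s = -55, t = 92 (check: 378·(-55) + 226·92 = 2).


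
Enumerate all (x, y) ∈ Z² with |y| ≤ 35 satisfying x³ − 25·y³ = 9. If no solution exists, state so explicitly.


The equation is x³ - 25y³ = 9. For fixed y, x³ = 25·y³ + 9, so a solution requires the RHS to be a perfect cube.
Strategy: iterate y from -35 to 35, compute RHS = 25·y³ + 9, and check whether it is a (positive or negative) perfect cube.
Check small values of y:
  y = 0: RHS = 9 is not a perfect cube.
  y = 1: RHS = 34 is not a perfect cube.
  y = -1: RHS = -16 is not a perfect cube.
  y = 2: RHS = 209 is not a perfect cube.
  y = -2: RHS = -191 is not a perfect cube.
  y = 3: RHS = 684 is not a perfect cube.
  y = -3: RHS = -666 is not a perfect cube.
Continuing the search up to |y| = 35 finds no solutions either.
No (x, y) in the scanned range satisfies the equation.

No integer solutions with |y| ≤ 35.


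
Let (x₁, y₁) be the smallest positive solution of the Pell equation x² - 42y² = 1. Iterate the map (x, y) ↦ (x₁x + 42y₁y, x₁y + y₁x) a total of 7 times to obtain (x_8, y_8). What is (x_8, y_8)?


Step 1: Find the fundamental solution (x₁, y₁) of x² - 42y² = 1.
  Expand √42 as a continued fraction. a₀ = ⌊√42⌋ = 6; iterate m_{k+1} = d_k·a_k − m_k, d_{k+1} = (42 − m_{k+1}²)/d_k, a_{k+1} = ⌊(a₀ + m_{k+1})/d_{k+1}⌋ (starting m₀ = 0, d₀ = 1), with convergents p_k = a_k·p_{k-1} + p_{k-2}, q_k = a_k·q_{k-1} + q_{k-2} (p₋₁ = 1, q₋₁ = 0):
  k = 0: a₀ = 6; p₀/q₀ = 6/1; p₀² − 42·q₀² = 36 − 42 = -6.
  k = 1: m = 6, d = 6, a = ⌊(6 + 6)/6⌋ = 2; p/q = (2·6 + 1)/(2·1 + 0) = 13/2; p² − 42·q² = 169 − 168 = 1.
  The first convergent with p² − 42·q² = 1 gives the fundamental solution (x₁, y₁) = (13, 2).
Step 2: Apply the recurrence (x_{n+1}, y_{n+1}) = (x₁x_n + 42y₁y_n, x₁y_n + y₁x_n) repeatedly.
  From (x_1, y_1) = (13, 2): x_2 = 13·13 + 42·2·2 = 337; y_2 = 13·2 + 2·13 = 52.
  From (x_2, y_2) = (337, 52): x_3 = 13·337 + 42·2·52 = 8749; y_3 = 13·52 + 2·337 = 1350.
  From (x_3, y_3) = (8749, 1350): x_4 = 13·8749 + 42·2·1350 = 227137; y_4 = 13·1350 + 2·8749 = 35048.
  From (x_4, y_4) = (227137, 35048): x_5 = 13·227137 + 42·2·35048 = 5896813; y_5 = 13·35048 + 2·227137 = 909898.
  From (x_5, y_5) = (5896813, 909898): x_6 = 13·5896813 + 42·2·909898 = 153090001; y_6 = 13·909898 + 2·5896813 = 23622300.
  From (x_6, y_6) = (153090001, 23622300): x_7 = 13·153090001 + 42·2·23622300 = 3974443213; y_7 = 13·23622300 + 2·153090001 = 613269902.
  From (x_7, y_7) = (3974443213, 613269902): x_8 = 13·3974443213 + 42·2·613269902 = 103182433537; y_8 = 13·613269902 + 2·3974443213 = 15921395152.
Step 3: Verify x_8² - 42·y_8² = 10646614590617422330369 - 10646614590617422330368 = 1 (should be 1). ✓

(x_1, y_1) = (13, 2); (x_8, y_8) = (103182433537, 15921395152).


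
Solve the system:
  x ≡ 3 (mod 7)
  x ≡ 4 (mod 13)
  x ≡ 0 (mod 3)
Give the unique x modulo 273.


Moduli 7, 13, 3 are pairwise coprime; by CRT there is a unique solution modulo M = 7 · 13 · 3 = 273.
Solve pairwise, accumulating the modulus:
  Start with x ≡ 3 (mod 7).
  Combine with x ≡ 4 (mod 13): since gcd(7, 13) = 1, we get a unique residue mod 91.
    Write x = 3 + 7·t and substitute into x ≡ 4 (mod 13): 7·t ≡ 4 − 3 = 1 (mod 13).
    The inverse of 7 mod 13 is 2 (since 7·2 = 14 = 1·13 + 1), so t ≡ 2·1 = 2 ≡ 2 (mod 13).
    Then x = 3 + 7·2 = 17, valid modulo lcm(7, 13) = 91: x ≡ 17 (mod 91).
  Combine with x ≡ 0 (mod 3): since gcd(91, 3) = 1, we get a unique residue mod 273.
    Write x = 17 + 91·t and substitute into x ≡ 0 (mod 3): 91·t ≡ 0 − 17 = -17 (mod 3).
    Reduce coefficients mod 3: 1·t ≡ 1 (mod 3).
    So t ≡ 1 (mod 3).
    Then x = 17 + 91·1 = 108, valid modulo lcm(91, 3) = 273: x ≡ 108 (mod 273).
Verify: 108 mod 7 = 3 ✓, 108 mod 13 = 4 ✓, 108 mod 3 = 0 ✓.

x ≡ 108 (mod 273).


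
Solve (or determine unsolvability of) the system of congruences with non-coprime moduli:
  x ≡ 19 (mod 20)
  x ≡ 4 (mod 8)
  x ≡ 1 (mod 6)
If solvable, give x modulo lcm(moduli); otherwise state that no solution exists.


Moduli 20, 8, 6 are not pairwise coprime, so CRT works modulo lcm(m_i) when all pairwise compatibility conditions hold.
Pairwise compatibility: gcd(m_i, m_j) must divide a_i - a_j for every pair.
Merge one congruence at a time:
  Start: x ≡ 19 (mod 20).
  Combine with x ≡ 4 (mod 8): gcd(20, 8) = 4, and 4 - 19 = -15 is NOT divisible by 4.
    ⇒ system is inconsistent (no integer solution).

No solution (the system is inconsistent).


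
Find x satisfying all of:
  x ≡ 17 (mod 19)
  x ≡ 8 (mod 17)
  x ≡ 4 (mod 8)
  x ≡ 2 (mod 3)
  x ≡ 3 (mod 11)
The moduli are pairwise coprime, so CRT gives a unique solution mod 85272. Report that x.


Product of moduli M = 19 · 17 · 8 · 3 · 11 = 85272.
Merge one congruence at a time:
  Start: x ≡ 17 (mod 19).
  Combine with x ≡ 8 (mod 17); new modulus lcm = 323.
    Write x = 17 + 19·t and substitute into x ≡ 8 (mod 17): 19·t ≡ 8 − 17 = -9 (mod 17).
    Reduce coefficients mod 17: 2·t ≡ 8 (mod 17).
    The inverse of 2 mod 17 is 9 (since 2·9 = 18 = 1·17 + 1), so t ≡ 9·8 = 72 ≡ 4 (mod 17).
    Then x = 17 + 19·4 = 93, valid modulo lcm(19, 17) = 323: x ≡ 93 (mod 323).
  Combine with x ≡ 4 (mod 8); new modulus lcm = 2584.
    Write x = 93 + 323·t and substitute into x ≡ 4 (mod 8): 323·t ≡ 4 − 93 = -89 (mod 8).
    Reduce coefficients mod 8: 3·t ≡ 7 (mod 8).
    The inverse of 3 mod 8 is 3 (since 3·3 = 9 = 1·8 + 1), so t ≡ 3·7 = 21 ≡ 5 (mod 8).
    Then x = 93 + 323·5 = 1708, valid modulo lcm(323, 8) = 2584: x ≡ 1708 (mod 2584).
  Combine with x ≡ 2 (mod 3); new modulus lcm = 7752.
    Write x = 1708 + 2584·t and substitute into x ≡ 2 (mod 3): 2584·t ≡ 2 − 1708 = -1706 (mod 3).
    Reduce coefficients mod 3: 1·t ≡ 1 (mod 3).
    So t ≡ 1 (mod 3).
    Then x = 1708 + 2584·1 = 4292, valid modulo lcm(2584, 3) = 7752: x ≡ 4292 (mod 7752).
  Combine with x ≡ 3 (mod 11); new modulus lcm = 85272.
    Write x = 4292 + 7752·t and substitute into x ≡ 3 (mod 11): 7752·t ≡ 3 − 4292 = -4289 (mod 11).
    Reduce coefficients mod 11: 8·t ≡ 1 (mod 11).
    The inverse of 8 mod 11 is 7 (since 8·7 = 56 = 5·11 + 1), so t ≡ 7·1 = 7 ≡ 7 (mod 11).
    Then x = 4292 + 7752·7 = 58556, valid modulo lcm(7752, 11) = 85272: x ≡ 58556 (mod 85272).
Verify against each original: 58556 mod 19 = 17, 58556 mod 17 = 8, 58556 mod 8 = 4, 58556 mod 3 = 2, 58556 mod 11 = 3.

x ≡ 58556 (mod 85272).


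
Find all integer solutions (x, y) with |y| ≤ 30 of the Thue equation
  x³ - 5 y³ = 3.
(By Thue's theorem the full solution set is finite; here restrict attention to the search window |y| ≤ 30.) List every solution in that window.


The equation is x³ - 5y³ = 3. For fixed y, x³ = 5·y³ + 3, so a solution requires the RHS to be a perfect cube.
Strategy: iterate y from -30 to 30, compute RHS = 5·y³ + 3, and check whether it is a (positive or negative) perfect cube.
Check small values of y:
  y = 0: RHS = 3 is not a perfect cube.
  y = 1: RHS = 8 = (2)³ ⇒ x = 2 works.
  y = -1: RHS = -2 is not a perfect cube.
  y = 2: RHS = 43 is not a perfect cube.
  y = -2: RHS = -37 is not a perfect cube.
  y = 3: RHS = 138 is not a perfect cube.
  y = -3: RHS = -132 is not a perfect cube.
Continuing the search up to |y| = 30 finds no further solutions beyond those listed.
Collected solutions: (2, 1).

Solutions (with |y| ≤ 30): (2, 1).


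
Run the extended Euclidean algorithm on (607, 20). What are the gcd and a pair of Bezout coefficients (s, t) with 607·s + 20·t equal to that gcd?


Euclidean algorithm on (607, 20) — divide until remainder is 0:
  607 = 30 · 20 + 7
  20 = 2 · 7 + 6
  7 = 1 · 6 + 1
  6 = 6 · 1 + 0
gcd(607, 20) = 1.
Track Bezout coefficients alongside the remainders: start with r₀ = 607 = a·1 + b·0 (s = 1, t = 0) and r₁ = 20 = a·0 + b·1 (s = 0, t = 1); each new remainder r_{k+1} = r_{k-1} − q_k·r_k inherits s_{k+1} = s_{k-1} − q_k·s_k, t_{k+1} = t_{k-1} − q_k·t_k, so r_k = a·s_k + b·t_k at every step:
  q = 30: r = 7, s = 1 − 30·0 = 1, t = 0 − 30·1 = -30  (check: 607·1 + 20·(-30) = 7)
  q = 2: r = 6, s = 0 − 2·1 = -2, t = 1 − 2·(-30) = 61  (check: 607·(-2) + 20·61 = 6)
  q = 1: r = 1, s = 1 − 1·(-2) = 3, t = -30 − 1·61 = -91  (check: 607·3 + 20·(-91) = 1)
The row with r = 1 (the gcd) gives the Bezout coefficients s = 3, t = -91.
Result: 607 · (3) + 20 · (-91) = 1.

gcd(607, 20) = 1; s = 3, t = -91 (check: 607·3 + 20·(-91) = 1).


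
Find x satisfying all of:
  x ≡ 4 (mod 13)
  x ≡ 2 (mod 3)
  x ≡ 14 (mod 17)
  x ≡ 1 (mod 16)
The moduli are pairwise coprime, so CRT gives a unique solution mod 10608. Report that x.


Product of moduli M = 13 · 3 · 17 · 16 = 10608.
Merge one congruence at a time:
  Start: x ≡ 4 (mod 13).
  Combine with x ≡ 2 (mod 3); new modulus lcm = 39.
    Write x = 4 + 13·t and substitute into x ≡ 2 (mod 3): 13·t ≡ 2 − 4 = -2 (mod 3).
    Reduce coefficients mod 3: 1·t ≡ 1 (mod 3).
    So t ≡ 1 (mod 3).
    Then x = 4 + 13·1 = 17, valid modulo lcm(13, 3) = 39: x ≡ 17 (mod 39).
  Combine with x ≡ 14 (mod 17); new modulus lcm = 663.
    Write x = 17 + 39·t and substitute into x ≡ 14 (mod 17): 39·t ≡ 14 − 17 = -3 (mod 17).
    Reduce coefficients mod 17: 5·t ≡ 14 (mod 17).
    The inverse of 5 mod 17 is 7 (since 5·7 = 35 = 2·17 + 1), so t ≡ 7·14 = 98 ≡ 13 (mod 17).
    Then x = 17 + 39·13 = 524, valid modulo lcm(39, 17) = 663: x ≡ 524 (mod 663).
  Combine with x ≡ 1 (mod 16); new modulus lcm = 10608.
    Write x = 524 + 663·t and substitute into x ≡ 1 (mod 16): 663·t ≡ 1 − 524 = -523 (mod 16).
    Reduce coefficients mod 16: 7·t ≡ 5 (mod 16).
    The inverse of 7 mod 16 is 7 (since 7·7 = 49 = 3·16 + 1), so t ≡ 7·5 = 35 ≡ 3 (mod 16).
    Then x = 524 + 663·3 = 2513, valid modulo lcm(663, 16) = 10608: x ≡ 2513 (mod 10608).
Verify against each original: 2513 mod 13 = 4, 2513 mod 3 = 2, 2513 mod 17 = 14, 2513 mod 16 = 1.

x ≡ 2513 (mod 10608).


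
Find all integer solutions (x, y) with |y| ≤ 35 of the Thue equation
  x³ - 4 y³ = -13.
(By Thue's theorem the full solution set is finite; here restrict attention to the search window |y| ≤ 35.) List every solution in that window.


The equation is x³ - 4y³ = -13. For fixed y, x³ = 4·y³ − 13, so a solution requires the RHS to be a perfect cube.
Strategy: iterate y from -35 to 35, compute RHS = 4·y³ − 13, and check whether it is a (positive or negative) perfect cube.
Check small values of y:
  y = 0: RHS = -13 is not a perfect cube.
  y = 1: RHS = -9 is not a perfect cube.
  y = -1: RHS = -17 is not a perfect cube.
  y = 2: RHS = 19 is not a perfect cube.
  y = -2: RHS = -45 is not a perfect cube.
  y = 3: RHS = 95 is not a perfect cube.
  y = -3: RHS = -121 is not a perfect cube.
Continuing the search up to |y| = 35 finds no solutions either.
No (x, y) in the scanned range satisfies the equation.

No integer solutions with |y| ≤ 35.


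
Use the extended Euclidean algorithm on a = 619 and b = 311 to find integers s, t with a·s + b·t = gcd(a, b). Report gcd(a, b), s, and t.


Euclidean algorithm on (619, 311) — divide until remainder is 0:
  619 = 1 · 311 + 308
  311 = 1 · 308 + 3
  308 = 102 · 3 + 2
  3 = 1 · 2 + 1
  2 = 2 · 1 + 0
gcd(619, 311) = 1.
Track Bezout coefficients alongside the remainders: start with r₀ = 619 = a·1 + b·0 (s = 1, t = 0) and r₁ = 311 = a·0 + b·1 (s = 0, t = 1); each new remainder r_{k+1} = r_{k-1} − q_k·r_k inherits s_{k+1} = s_{k-1} − q_k·s_k, t_{k+1} = t_{k-1} − q_k·t_k, so r_k = a·s_k + b·t_k at every step:
  q = 1: r = 308, s = 1 − 1·0 = 1, t = 0 − 1·1 = -1  (check: 619·1 + 311·(-1) = 308)
  q = 1: r = 3, s = 0 − 1·1 = -1, t = 1 − 1·(-1) = 2  (check: 619·(-1) + 311·2 = 3)
  q = 102: r = 2, s = 1 − 102·(-1) = 103, t = -1 − 102·2 = -205  (check: 619·103 + 311·(-205) = 2)
  q = 1: r = 1, s = -1 − 1·103 = -104, t = 2 − 1·(-205) = 207  (check: 619·(-104) + 311·207 = 1)
The row with r = 1 (the gcd) gives the Bezout coefficients s = -104, t = 207.
Result: 619 · (-104) + 311 · (207) = 1.

gcd(619, 311) = 1; s = -104, t = 207 (check: 619·(-104) + 311·207 = 1).


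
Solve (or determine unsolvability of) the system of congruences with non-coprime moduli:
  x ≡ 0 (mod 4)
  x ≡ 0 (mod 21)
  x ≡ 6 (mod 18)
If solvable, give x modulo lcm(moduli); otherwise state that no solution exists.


Moduli 4, 21, 18 are not pairwise coprime, so CRT works modulo lcm(m_i) when all pairwise compatibility conditions hold.
Pairwise compatibility: gcd(m_i, m_j) must divide a_i - a_j for every pair.
Merge one congruence at a time:
  Start: x ≡ 0 (mod 4).
  Combine with x ≡ 0 (mod 21): gcd(4, 21) = 1; 0 - 0 = 0, which IS divisible by 1, so compatible.
    Write x = 0 + 4·t and substitute into x ≡ 0 (mod 21): 4·t ≡ 0 − 0 = 0 (mod 21).
    The inverse of 4 mod 21 is 16 (since 4·16 = 64 = 3·21 + 1), so t ≡ 16·0 = 0 ≡ 0 (mod 21).
    Then x = 0 + 4·0 = 0, valid modulo lcm(4, 21) = 84: x ≡ 0 (mod 84).
  Combine with x ≡ 6 (mod 18): gcd(84, 18) = 6; 6 - 0 = 6, which IS divisible by 6, so compatible.
    Write x = 0 + 84·t and substitute into x ≡ 6 (mod 18): 84·t ≡ 6 − 0 = 6 (mod 18).
    Divide the congruence (and modulus) by g = 6: 14·t ≡ 1 (mod 3).
    Reduce coefficients mod 3: 2·t ≡ 1 (mod 3).
    The inverse of 2 mod 3 is 2 (since 2·2 = 4 = 1·3 + 1), so t ≡ 2·1 = 2 ≡ 2 (mod 3).
    Then x = 0 + 84·2 = 168, valid modulo lcm(84, 18) = 252: x ≡ 168 (mod 252).
Verify: 168 mod 4 = 0, 168 mod 21 = 0, 168 mod 18 = 6.

x ≡ 168 (mod 252).
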